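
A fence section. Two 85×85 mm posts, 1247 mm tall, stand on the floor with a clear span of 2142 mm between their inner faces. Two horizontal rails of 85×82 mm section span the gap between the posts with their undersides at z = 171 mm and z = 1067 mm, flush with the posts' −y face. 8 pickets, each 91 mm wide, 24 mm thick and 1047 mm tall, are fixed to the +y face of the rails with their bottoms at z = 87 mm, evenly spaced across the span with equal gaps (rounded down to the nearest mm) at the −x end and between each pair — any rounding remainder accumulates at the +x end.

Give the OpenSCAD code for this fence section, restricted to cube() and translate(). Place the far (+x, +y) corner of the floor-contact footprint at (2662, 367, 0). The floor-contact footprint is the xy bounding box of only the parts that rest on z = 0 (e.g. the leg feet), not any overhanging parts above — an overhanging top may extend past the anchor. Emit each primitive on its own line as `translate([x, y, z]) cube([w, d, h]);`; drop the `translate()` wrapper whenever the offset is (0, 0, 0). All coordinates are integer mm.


translate([350, 282, 0]) cube([85, 85, 1247]);
translate([2577, 282, 0]) cube([85, 85, 1247]);
translate([435, 282, 171]) cube([2142, 85, 82]);
translate([435, 282, 1067]) cube([2142, 85, 82]);
translate([592, 367, 87]) cube([91, 24, 1047]);
translate([840, 367, 87]) cube([91, 24, 1047]);
translate([1088, 367, 87]) cube([91, 24, 1047]);
translate([1336, 367, 87]) cube([91, 24, 1047]);
translate([1584, 367, 87]) cube([91, 24, 1047]);
translate([1832, 367, 87]) cube([91, 24, 1047]);
translate([2080, 367, 87]) cube([91, 24, 1047]);
translate([2328, 367, 87]) cube([91, 24, 1047]);


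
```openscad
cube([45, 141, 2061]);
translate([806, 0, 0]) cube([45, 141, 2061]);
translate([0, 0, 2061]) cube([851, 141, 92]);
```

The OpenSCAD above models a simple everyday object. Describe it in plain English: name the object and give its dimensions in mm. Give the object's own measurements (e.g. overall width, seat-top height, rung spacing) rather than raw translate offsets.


A door frame. The clear opening is 761 mm wide and 2061 mm high. Two 45 mm wide jambs, 141 mm deep, stand either side of the opening from the floor to the top of the opening. A 92 mm thick head sits across the top of both jambs, spanning the full outside width of the frame.


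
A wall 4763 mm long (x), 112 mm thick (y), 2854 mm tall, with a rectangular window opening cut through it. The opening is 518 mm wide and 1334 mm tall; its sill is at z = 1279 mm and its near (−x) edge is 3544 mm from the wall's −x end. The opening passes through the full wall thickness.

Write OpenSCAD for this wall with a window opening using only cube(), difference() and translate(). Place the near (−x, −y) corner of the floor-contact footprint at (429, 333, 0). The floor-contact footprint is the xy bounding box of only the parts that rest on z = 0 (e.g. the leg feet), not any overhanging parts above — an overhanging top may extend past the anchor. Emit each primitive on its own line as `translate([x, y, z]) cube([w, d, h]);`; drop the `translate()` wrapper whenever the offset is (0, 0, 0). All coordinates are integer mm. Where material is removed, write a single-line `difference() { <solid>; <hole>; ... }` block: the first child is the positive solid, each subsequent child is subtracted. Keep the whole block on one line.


difference() { translate([429, 333, 0]) cube([4763, 112, 2854]); translate([3973, 333, 1279]) cube([518, 112, 1334]); }


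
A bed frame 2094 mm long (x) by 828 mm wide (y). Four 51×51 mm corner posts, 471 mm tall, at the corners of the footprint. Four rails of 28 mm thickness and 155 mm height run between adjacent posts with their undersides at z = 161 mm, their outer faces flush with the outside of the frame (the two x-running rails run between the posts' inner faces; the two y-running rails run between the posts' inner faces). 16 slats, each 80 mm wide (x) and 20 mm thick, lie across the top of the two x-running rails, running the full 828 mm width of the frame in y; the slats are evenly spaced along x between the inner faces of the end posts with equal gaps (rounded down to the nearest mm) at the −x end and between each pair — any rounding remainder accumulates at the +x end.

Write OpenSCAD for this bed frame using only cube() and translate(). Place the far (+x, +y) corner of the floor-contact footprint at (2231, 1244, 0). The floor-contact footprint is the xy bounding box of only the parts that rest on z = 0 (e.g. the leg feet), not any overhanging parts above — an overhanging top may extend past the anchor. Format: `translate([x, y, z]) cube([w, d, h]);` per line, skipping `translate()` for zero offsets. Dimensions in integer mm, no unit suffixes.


// slat z = rail_z + rail_h = 161 + 155 = 316
// slat gap = ⌊(1992 − 16·80) / 17⌋ = 41
translate([137, 416, 0]) cube([51, 51, 471]);
translate([137, 1193, 0]) cube([51, 51, 471]);
translate([2180, 416, 0]) cube([51, 51, 471]);
translate([2180, 1193, 0]) cube([51, 51, 471]);
translate([188, 416, 161]) cube([1992, 28, 155]);
translate([188, 1216, 161]) cube([1992, 28, 155]);
translate([137, 467, 161]) cube([28, 726, 155]);
translate([2203, 467, 161]) cube([28, 726, 155]);
translate([229, 416, 316]) cube([80, 828, 20]);
translate([350, 416, 316]) cube([80, 828, 20]);
translate([471, 416, 316]) cube([80, 828, 20]);
translate([592, 416, 316]) cube([80, 828, 20]);
translate([713, 416, 316]) cube([80, 828, 20]);
translate([834, 416, 316]) cube([80, 828, 20]);
translate([955, 416, 316]) cube([80, 828, 20]);
translate([1076, 416, 316]) cube([80, 828, 20]);
translate([1197, 416, 316]) cube([80, 828, 20]);
translate([1318, 416, 316]) cube([80, 828, 20]);
translate([1439, 416, 316]) cube([80, 828, 20]);
translate([1560, 416, 316]) cube([80, 828, 20]);
translate([1681, 416, 316]) cube([80, 828, 20]);
translate([1802, 416, 316]) cube([80, 828, 20]);
translate([1923, 416, 316]) cube([80, 828, 20]);
translate([2044, 416, 316]) cube([80, 828, 20]);


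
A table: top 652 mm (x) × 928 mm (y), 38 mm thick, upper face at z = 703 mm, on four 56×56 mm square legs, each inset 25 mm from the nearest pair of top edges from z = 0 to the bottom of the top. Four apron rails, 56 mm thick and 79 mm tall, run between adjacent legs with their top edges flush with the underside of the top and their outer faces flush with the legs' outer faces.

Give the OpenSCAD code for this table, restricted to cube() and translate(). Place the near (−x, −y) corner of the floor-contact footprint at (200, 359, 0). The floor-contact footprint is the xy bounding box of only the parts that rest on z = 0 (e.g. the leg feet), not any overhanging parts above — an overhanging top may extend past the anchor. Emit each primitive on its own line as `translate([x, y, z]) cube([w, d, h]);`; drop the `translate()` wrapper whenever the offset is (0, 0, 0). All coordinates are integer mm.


translate([175, 334, 665]) cube([652, 928, 38]);
translate([200, 359, 0]) cube([56, 56, 665]);
translate([746, 359, 0]) cube([56, 56, 665]);
translate([200, 1181, 0]) cube([56, 56, 665]);
translate([746, 1181, 0]) cube([56, 56, 665]);
translate([256, 359, 586]) cube([490, 56, 79]);
translate([256, 1181, 586]) cube([490, 56, 79]);
translate([200, 415, 586]) cube([56, 766, 79]);
translate([746, 415, 586]) cube([56, 766, 79]);


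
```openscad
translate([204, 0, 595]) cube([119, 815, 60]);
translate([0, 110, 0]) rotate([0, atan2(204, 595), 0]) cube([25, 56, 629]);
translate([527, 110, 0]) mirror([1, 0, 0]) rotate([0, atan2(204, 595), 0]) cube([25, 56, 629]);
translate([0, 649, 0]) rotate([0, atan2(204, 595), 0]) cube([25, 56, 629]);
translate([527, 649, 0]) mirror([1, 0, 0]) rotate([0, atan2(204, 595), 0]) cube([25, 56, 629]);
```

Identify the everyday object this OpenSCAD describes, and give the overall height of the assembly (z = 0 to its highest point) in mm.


A sawhorse. The overall height is 655 mm.

A beam across two mirrored pairs of raked legs — a sawhorse. The beam's underside is at z = 595 (matching the legs' vertical rise in atan2(204, 595)) and the beam is 60 mm tall, so its top is at 595 + 60 = 655 mm. The raked legs top out at the beam's underside, so that is the highest point.


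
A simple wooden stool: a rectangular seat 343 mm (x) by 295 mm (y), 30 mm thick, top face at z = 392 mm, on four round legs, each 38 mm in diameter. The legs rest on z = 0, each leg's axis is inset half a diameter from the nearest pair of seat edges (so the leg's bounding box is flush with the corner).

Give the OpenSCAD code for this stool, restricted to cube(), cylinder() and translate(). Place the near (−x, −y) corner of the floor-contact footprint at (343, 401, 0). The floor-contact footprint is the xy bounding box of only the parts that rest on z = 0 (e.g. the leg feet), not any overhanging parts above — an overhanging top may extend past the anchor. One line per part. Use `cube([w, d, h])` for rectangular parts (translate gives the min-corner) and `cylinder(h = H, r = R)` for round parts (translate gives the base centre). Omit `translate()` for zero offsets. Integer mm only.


translate([343, 401, 362]) cube([343, 295, 30]);
translate([362, 420, 0]) cylinder(h = 362, r = 19);
translate([667, 420, 0]) cylinder(h = 362, r = 19);
translate([362, 677, 0]) cylinder(h = 362, r = 19);
translate([667, 677, 0]) cylinder(h = 362, r = 19);


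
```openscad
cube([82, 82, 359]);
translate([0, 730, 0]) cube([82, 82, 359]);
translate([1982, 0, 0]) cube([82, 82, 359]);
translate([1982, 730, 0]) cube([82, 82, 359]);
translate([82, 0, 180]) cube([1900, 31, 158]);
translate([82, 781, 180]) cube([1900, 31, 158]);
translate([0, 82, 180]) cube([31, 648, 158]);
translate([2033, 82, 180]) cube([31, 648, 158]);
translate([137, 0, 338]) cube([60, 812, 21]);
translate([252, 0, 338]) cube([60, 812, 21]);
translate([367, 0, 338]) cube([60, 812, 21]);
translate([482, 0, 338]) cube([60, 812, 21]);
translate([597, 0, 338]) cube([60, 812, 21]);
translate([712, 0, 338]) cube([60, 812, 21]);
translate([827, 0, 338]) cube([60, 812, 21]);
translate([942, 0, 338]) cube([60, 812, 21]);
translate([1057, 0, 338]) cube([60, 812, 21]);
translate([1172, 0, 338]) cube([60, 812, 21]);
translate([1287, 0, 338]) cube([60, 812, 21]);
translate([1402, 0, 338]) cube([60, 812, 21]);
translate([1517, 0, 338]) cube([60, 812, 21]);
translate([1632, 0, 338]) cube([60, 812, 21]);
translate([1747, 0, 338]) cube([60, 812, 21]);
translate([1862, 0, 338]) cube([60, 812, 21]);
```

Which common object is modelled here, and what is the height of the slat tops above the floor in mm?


A bed frame. The slat-top height is 359 mm.

Four posts, four rails, and a row of slats — a bed frame. Slats sit on the rails at z = 180 + 158 = 338; with slat thickness 21, the top is 359 mm.


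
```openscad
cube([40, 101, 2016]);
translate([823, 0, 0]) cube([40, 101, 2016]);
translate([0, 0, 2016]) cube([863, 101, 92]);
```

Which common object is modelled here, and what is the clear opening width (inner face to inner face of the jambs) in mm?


A door frame. The clear opening width is 783 mm.

Two 2016 mm tall posts with a header on top — a door frame. The left jamb is 40 mm wide at x = 0; the right jamb starts at x = 823. The clear opening is 823 − 40 = 783 mm.


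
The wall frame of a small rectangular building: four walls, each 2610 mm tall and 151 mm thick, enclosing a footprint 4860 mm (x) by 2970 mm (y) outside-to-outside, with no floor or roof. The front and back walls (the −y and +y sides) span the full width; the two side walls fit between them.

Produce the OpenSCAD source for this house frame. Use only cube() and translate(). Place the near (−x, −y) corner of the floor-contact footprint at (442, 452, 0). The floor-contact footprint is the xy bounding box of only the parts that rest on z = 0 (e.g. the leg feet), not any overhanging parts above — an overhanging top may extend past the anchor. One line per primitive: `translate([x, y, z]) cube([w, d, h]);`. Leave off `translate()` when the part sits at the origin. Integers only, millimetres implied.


translate([442, 452, 0]) cube([4860, 151, 2610]);
translate([442, 3271, 0]) cube([4860, 151, 2610]);
translate([442, 603, 0]) cube([151, 2668, 2610]);
translate([5151, 603, 0]) cube([151, 2668, 2610]);


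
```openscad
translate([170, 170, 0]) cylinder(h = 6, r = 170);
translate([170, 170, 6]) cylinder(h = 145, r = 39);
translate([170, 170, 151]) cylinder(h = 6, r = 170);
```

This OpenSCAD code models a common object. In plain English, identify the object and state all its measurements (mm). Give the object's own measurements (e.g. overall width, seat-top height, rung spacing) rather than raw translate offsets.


A spool: two coaxial disc flanges of radius 170 mm and thickness 6 mm, joined by a core cylinder of radius 39 mm and height 145 mm. The lower flange rests on z = 0 and the three cylinders share a vertical axis.


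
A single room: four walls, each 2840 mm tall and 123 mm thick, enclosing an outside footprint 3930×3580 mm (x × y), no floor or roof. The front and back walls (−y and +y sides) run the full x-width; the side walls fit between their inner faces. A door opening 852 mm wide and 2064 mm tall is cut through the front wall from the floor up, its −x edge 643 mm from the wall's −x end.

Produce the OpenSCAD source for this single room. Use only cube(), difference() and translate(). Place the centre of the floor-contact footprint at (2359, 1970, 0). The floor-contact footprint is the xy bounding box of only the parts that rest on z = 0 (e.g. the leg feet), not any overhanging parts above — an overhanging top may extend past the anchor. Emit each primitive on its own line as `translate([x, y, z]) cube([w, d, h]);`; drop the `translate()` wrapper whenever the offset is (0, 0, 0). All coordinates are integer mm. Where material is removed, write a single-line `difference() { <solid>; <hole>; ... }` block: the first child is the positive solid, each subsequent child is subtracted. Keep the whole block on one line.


difference() { translate([394, 180, 0]) cube([3930, 123, 2840]); translate([1037, 180, 0]) cube([852, 123, 2064]); }
translate([394, 3637, 0]) cube([3930, 123, 2840]);
translate([394, 303, 0]) cube([123, 3334, 2840]);
translate([4201, 303, 0]) cube([123, 3334, 2840]);


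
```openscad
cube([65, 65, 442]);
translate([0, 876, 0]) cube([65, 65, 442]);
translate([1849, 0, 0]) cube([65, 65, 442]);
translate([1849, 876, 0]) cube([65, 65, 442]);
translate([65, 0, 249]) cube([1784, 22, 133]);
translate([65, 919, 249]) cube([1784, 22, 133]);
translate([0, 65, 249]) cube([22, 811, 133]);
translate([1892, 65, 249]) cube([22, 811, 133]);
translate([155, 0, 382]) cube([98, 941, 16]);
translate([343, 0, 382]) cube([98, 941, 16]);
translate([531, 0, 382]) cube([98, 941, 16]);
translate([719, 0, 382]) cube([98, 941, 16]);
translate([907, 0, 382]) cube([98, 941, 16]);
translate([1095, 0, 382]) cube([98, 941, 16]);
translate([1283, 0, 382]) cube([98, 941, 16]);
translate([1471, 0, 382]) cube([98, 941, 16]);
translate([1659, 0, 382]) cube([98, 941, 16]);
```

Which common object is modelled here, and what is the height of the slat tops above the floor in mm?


A bed frame. The slat-top height is 398 mm.

Four posts, four rails, and a row of slats — a bed frame. Slats sit on the rails at z = 249 + 133 = 382; with slat thickness 16, the top is 398 mm.


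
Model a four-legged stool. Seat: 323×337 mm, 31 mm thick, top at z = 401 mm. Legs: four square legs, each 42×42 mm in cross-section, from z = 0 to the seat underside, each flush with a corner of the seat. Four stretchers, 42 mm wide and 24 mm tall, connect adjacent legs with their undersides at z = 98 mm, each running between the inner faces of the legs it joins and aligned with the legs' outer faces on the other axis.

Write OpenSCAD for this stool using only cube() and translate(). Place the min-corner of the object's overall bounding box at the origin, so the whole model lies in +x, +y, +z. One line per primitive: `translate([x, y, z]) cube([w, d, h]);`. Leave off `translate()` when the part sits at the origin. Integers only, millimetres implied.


translate([0, 0, 370]) cube([323, 337, 31]);
cube([42, 42, 370]);
translate([281, 0, 0]) cube([42, 42, 370]);
translate([0, 295, 0]) cube([42, 42, 370]);
translate([281, 295, 0]) cube([42, 42, 370]);
translate([42, 0, 98]) cube([239, 42, 24]);
translate([42, 295, 98]) cube([239, 42, 24]);
translate([0, 42, 98]) cube([42, 253, 24]);
translate([281, 42, 98]) cube([42, 253, 24]);


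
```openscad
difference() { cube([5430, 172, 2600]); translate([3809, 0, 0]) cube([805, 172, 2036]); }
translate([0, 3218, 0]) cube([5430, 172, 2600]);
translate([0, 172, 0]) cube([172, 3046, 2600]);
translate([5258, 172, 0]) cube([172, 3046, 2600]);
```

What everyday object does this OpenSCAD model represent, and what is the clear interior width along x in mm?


A single room. The interior width is 5086 mm.

Four walls enclosing a rectangle with a door in the front wall — a room. Outside width 5430 minus two 172 mm walls gives 5086 mm.


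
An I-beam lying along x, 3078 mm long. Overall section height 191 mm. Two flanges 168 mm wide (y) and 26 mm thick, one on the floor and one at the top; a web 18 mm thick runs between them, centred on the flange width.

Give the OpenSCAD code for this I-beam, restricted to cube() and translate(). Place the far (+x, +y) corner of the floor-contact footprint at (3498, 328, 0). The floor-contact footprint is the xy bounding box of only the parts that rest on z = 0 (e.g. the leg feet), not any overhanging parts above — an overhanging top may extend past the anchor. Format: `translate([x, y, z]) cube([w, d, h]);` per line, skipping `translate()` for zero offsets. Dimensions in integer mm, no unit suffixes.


translate([420, 160, 0]) cube([3078, 168, 26]);
translate([420, 235, 26]) cube([3078, 18, 139]);
translate([420, 160, 165]) cube([3078, 168, 26]);


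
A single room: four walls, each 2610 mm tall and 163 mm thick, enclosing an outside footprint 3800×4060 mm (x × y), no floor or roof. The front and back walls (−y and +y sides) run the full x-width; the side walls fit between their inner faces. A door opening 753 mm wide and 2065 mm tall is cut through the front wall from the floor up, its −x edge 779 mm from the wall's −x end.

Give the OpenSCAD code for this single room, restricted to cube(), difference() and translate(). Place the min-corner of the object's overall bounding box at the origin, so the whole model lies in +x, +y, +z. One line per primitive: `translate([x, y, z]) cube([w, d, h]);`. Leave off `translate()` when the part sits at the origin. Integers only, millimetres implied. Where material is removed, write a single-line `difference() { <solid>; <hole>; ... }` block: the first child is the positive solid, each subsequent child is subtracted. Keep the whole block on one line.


difference() { cube([3800, 163, 2610]); translate([779, 0, 0]) cube([753, 163, 2065]); }
translate([0, 3897, 0]) cube([3800, 163, 2610]);
translate([0, 163, 0]) cube([163, 3734, 2610]);
translate([3637, 163, 0]) cube([163, 3734, 2610]);


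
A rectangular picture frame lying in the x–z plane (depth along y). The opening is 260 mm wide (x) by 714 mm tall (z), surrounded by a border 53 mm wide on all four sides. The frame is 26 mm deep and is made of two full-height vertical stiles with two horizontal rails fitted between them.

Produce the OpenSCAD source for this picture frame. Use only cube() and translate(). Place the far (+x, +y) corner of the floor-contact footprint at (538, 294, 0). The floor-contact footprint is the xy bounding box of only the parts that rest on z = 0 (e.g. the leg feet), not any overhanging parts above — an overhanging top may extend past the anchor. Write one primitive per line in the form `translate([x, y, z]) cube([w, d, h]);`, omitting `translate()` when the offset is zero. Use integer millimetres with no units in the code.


translate([172, 268, 0]) cube([53, 26, 820]);
translate([485, 268, 0]) cube([53, 26, 820]);
translate([225, 268, 0]) cube([260, 26, 53]);
translate([225, 268, 767]) cube([260, 26, 53]);


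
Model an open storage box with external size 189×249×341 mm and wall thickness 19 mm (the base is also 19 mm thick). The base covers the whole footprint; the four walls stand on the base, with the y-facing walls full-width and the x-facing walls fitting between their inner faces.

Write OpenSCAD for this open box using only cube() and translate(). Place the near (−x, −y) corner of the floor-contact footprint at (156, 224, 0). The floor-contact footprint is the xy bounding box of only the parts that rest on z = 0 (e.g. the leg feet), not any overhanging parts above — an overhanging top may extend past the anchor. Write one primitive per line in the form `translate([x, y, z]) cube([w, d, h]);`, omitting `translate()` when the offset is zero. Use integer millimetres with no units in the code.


translate([156, 224, 0]) cube([189, 249, 19]);
translate([156, 224, 19]) cube([189, 19, 322]);
translate([156, 454, 19]) cube([189, 19, 322]);
translate([156, 243, 19]) cube([19, 211, 322]);
translate([326, 243, 19]) cube([19, 211, 322]);


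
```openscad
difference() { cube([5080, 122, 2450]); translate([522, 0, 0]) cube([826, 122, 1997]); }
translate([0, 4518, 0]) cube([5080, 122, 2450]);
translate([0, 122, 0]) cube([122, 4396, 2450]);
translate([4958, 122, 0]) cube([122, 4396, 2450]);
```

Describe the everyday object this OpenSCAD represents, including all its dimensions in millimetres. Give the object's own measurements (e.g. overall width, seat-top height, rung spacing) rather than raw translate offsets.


A single room: four walls, each 2450 mm tall and 122 mm thick, enclosing an outside footprint 5080×4640 mm (x × y), no floor or roof. The front and back walls (−y and +y sides) run the full x-width; the side walls fit between their inner faces. A door opening 826 mm wide and 1997 mm tall is cut through the front wall from the floor up, its −x edge 522 mm from the wall's −x end.


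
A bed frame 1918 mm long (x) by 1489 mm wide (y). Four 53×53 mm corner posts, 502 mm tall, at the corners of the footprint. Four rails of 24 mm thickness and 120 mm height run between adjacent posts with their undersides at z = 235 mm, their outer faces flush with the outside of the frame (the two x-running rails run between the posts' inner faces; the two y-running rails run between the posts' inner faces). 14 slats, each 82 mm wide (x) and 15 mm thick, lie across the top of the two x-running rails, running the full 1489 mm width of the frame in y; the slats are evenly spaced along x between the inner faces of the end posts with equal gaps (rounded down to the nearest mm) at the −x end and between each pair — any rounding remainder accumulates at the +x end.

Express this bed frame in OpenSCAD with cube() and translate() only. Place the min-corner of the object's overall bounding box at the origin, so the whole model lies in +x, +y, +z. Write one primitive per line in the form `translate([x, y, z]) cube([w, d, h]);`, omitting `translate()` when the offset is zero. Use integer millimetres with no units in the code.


cube([53, 53, 502]);
translate([0, 1436, 0]) cube([53, 53, 502]);
translate([1865, 0, 0]) cube([53, 53, 502]);
translate([1865, 1436, 0]) cube([53, 53, 502]);
translate([53, 0, 235]) cube([1812, 24, 120]);
translate([53, 1465, 235]) cube([1812, 24, 120]);
translate([0, 53, 235]) cube([24, 1383, 120]);
translate([1894, 53, 235]) cube([24, 1383, 120]);
translate([97, 0, 355]) cube([82, 1489, 15]);
translate([223, 0, 355]) cube([82, 1489, 15]);
translate([349, 0, 355]) cube([82, 1489, 15]);
translate([475, 0, 355]) cube([82, 1489, 15]);
translate([601, 0, 355]) cube([82, 1489, 15]);
translate([727, 0, 355]) cube([82, 1489, 15]);
translate([853, 0, 355]) cube([82, 1489, 15]);
translate([979, 0, 355]) cube([82, 1489, 15]);
translate([1105, 0, 355]) cube([82, 1489, 15]);
translate([1231, 0, 355]) cube([82, 1489, 15]);
translate([1357, 0, 355]) cube([82, 1489, 15]);
translate([1483, 0, 355]) cube([82, 1489, 15]);
translate([1609, 0, 355]) cube([82, 1489, 15]);
translate([1735, 0, 355]) cube([82, 1489, 15]);


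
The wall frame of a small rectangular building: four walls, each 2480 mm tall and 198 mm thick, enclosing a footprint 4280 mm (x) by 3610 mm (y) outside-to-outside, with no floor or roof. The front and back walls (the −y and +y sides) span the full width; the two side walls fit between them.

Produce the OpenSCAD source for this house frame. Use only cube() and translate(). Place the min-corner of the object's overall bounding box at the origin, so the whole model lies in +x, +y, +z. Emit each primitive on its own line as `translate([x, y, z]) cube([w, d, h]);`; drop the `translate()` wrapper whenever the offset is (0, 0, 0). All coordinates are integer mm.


cube([4280, 198, 2480]);
translate([0, 3412, 0]) cube([4280, 198, 2480]);
translate([0, 198, 0]) cube([198, 3214, 2480]);
translate([4082, 198, 0]) cube([198, 3214, 2480]);


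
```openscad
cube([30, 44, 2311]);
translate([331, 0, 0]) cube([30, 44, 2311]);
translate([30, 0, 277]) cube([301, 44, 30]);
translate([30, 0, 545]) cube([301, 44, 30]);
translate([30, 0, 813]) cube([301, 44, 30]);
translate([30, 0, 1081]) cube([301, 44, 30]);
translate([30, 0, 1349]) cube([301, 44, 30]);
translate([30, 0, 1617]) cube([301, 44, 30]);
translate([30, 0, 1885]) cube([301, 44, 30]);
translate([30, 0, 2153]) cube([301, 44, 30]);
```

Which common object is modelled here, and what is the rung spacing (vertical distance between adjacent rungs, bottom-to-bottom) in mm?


A ladder. The rung spacing is 268 mm.

Two tall 30×44 posts with 8 short bars between them — a ladder. Adjacent rungs sit at z = 277 and z = 545, so the spacing is 545 − 277 = 268 mm.


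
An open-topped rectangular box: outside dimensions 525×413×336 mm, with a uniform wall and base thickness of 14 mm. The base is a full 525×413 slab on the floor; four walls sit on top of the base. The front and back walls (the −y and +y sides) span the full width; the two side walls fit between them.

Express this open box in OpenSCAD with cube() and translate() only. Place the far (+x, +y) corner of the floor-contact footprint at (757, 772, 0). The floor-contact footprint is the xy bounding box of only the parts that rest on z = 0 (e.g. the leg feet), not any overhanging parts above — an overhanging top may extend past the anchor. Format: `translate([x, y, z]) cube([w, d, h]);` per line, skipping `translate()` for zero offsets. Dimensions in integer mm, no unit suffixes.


translate([232, 359, 0]) cube([525, 413, 14]);
translate([232, 359, 14]) cube([525, 14, 322]);
translate([232, 758, 14]) cube([525, 14, 322]);
translate([232, 373, 14]) cube([14, 385, 322]);
translate([743, 373, 14]) cube([14, 385, 322]);


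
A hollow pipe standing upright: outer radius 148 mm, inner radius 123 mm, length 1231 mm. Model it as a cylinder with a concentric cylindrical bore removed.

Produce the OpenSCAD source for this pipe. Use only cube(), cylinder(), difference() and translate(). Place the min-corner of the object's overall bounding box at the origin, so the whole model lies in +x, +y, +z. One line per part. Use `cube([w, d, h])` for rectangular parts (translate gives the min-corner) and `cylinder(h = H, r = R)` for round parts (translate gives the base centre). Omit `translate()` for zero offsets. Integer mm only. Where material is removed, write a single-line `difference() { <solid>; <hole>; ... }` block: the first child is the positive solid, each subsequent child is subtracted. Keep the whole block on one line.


difference() { translate([148, 148, 0]) cylinder(h = 1231, r = 148); translate([148, 148, 0]) cylinder(h = 1231, r = 123); }


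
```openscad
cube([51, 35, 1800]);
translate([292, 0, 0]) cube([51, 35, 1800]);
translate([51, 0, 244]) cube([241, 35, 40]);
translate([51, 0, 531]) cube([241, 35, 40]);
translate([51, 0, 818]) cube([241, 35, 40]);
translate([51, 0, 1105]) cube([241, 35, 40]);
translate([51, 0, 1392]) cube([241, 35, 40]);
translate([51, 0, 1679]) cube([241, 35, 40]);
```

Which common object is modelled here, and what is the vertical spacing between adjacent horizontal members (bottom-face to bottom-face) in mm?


A ladder. The rung spacing is 287 mm.

Two tall 51×35 posts with 6 short bars between them — a ladder. Adjacent rungs sit at z = 244 and z = 531, so the spacing is 531 − 244 = 287 mm.


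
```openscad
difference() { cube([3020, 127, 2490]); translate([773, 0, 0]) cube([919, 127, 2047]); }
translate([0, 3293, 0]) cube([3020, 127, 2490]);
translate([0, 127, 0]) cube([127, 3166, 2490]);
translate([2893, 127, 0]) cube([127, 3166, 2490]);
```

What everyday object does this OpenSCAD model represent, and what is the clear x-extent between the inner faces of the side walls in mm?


A single room. The interior width is 2766 mm.

Four walls enclosing a rectangle with a door in the front wall — a room. Outside width 3020 minus two 127 mm walls gives 2766 mm.


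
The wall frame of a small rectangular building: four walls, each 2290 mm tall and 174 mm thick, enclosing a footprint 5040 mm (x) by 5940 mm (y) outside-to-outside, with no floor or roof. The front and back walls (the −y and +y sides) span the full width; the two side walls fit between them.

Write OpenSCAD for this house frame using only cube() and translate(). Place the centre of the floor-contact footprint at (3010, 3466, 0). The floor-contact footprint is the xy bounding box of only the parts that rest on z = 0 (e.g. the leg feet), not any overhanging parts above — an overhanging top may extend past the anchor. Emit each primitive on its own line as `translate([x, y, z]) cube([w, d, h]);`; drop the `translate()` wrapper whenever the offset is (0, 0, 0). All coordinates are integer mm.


translate([490, 496, 0]) cube([5040, 174, 2290]);
translate([490, 6262, 0]) cube([5040, 174, 2290]);
translate([490, 670, 0]) cube([174, 5592, 2290]);
translate([5356, 670, 0]) cube([174, 5592, 2290]);


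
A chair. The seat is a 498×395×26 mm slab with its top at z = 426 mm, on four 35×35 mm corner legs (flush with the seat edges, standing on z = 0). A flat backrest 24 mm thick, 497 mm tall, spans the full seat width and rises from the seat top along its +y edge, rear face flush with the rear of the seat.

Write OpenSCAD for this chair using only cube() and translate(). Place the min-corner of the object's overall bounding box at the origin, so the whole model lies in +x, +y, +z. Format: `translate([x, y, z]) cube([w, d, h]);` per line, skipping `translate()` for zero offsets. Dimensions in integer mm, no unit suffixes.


translate([0, 0, 400]) cube([498, 395, 26]);
cube([35, 35, 400]);
translate([463, 0, 0]) cube([35, 35, 400]);
translate([0, 360, 0]) cube([35, 35, 400]);
translate([463, 360, 0]) cube([35, 35, 400]);
translate([0, 371, 426]) cube([498, 24, 497]);


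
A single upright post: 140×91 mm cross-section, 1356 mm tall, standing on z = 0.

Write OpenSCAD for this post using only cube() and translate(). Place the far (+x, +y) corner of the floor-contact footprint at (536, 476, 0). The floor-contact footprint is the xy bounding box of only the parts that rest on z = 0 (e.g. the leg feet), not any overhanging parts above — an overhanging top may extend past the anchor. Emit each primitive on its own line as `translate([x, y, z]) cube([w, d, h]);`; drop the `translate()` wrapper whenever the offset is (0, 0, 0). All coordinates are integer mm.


translate([396, 385, 0]) cube([140, 91, 1356]);


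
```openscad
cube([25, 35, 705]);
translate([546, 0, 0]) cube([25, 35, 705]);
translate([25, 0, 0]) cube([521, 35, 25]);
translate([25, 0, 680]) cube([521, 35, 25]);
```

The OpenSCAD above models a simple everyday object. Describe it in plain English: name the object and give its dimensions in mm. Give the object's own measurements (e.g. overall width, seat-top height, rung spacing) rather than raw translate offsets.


A rectangular picture frame lying in the x–z plane (depth along y). The opening is 521 mm wide (x) by 655 mm tall (z), surrounded by a border 25 mm wide on all four sides. The frame is 35 mm deep and is made of two full-height vertical stiles with two horizontal rails fitted between them.


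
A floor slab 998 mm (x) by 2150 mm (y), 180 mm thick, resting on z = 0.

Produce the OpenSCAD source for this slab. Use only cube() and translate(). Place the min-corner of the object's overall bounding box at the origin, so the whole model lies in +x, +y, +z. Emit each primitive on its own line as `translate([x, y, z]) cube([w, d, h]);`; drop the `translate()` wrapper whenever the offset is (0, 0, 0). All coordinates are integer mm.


cube([998, 2150, 180]);


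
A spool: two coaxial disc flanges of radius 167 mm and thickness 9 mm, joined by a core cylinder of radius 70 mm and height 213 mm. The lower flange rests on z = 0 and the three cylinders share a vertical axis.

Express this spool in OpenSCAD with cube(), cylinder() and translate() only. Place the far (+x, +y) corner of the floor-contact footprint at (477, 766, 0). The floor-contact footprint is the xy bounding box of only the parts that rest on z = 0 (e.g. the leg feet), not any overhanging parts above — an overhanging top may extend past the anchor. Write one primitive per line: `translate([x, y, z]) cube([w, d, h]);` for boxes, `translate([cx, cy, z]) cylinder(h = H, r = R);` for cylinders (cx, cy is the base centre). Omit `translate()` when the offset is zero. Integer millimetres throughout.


translate([310, 599, 0]) cylinder(h = 9, r = 167);
translate([310, 599, 9]) cylinder(h = 213, r = 70);
translate([310, 599, 222]) cylinder(h = 9, r = 167);


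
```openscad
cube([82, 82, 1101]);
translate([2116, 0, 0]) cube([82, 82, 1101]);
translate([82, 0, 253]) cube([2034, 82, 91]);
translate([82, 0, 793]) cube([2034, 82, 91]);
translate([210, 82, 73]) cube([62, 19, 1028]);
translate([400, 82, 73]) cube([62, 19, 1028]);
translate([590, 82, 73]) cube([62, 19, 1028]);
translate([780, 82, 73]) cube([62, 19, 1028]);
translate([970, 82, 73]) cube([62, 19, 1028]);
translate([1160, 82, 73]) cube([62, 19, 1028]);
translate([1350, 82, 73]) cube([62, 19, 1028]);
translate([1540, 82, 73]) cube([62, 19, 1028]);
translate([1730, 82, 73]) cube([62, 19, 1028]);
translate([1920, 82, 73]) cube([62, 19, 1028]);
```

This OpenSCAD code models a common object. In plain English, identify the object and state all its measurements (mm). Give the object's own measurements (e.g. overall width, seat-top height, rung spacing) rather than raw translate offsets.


A fence section. Two 82×82 mm posts, 1101 mm tall, stand on the floor with a clear span of 2034 mm between their inner faces. Two horizontal rails of 82×91 mm section span the gap between the posts with their undersides at z = 253 mm and z = 793 mm, flush with the posts' −y face. 10 pickets, each 62 mm wide, 19 mm thick and 1028 mm tall, are fixed to the +y face of the rails with their bottoms at z = 73 mm, spaced across the span with a 128 mm gap after the −x post and between neighbouring pickets, with 134 mm left before the +x post.


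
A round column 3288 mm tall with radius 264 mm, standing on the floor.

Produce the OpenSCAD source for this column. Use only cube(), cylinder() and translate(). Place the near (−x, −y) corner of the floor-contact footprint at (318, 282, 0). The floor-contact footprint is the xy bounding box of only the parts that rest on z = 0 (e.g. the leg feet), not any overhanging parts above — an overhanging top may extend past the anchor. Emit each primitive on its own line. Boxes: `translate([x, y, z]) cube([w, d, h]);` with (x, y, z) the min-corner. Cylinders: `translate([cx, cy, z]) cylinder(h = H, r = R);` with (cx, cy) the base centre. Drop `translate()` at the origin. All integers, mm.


translate([582, 546, 0]) cylinder(h = 3288, r = 264);


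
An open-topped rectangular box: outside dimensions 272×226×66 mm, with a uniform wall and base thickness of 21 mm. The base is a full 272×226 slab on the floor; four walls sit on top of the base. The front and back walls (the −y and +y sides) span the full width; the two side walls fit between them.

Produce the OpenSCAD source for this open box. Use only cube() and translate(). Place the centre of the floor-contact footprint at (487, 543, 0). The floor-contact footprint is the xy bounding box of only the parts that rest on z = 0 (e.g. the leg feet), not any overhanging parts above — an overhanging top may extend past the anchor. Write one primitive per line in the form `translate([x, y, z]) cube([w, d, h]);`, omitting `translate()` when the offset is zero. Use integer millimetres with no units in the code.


translate([351, 430, 0]) cube([272, 226, 21]);
translate([351, 430, 21]) cube([272, 21, 45]);
translate([351, 635, 21]) cube([272, 21, 45]);
translate([351, 451, 21]) cube([21, 184, 45]);
translate([602, 451, 21]) cube([21, 184, 45]);


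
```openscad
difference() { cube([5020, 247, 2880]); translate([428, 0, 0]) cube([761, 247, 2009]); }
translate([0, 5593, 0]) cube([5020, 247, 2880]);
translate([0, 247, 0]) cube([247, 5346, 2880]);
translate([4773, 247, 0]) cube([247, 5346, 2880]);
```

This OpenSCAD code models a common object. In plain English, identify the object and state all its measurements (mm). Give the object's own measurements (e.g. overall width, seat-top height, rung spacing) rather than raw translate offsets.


A single room: four walls, each 2880 mm tall and 247 mm thick, enclosing an outside footprint 5020×5840 mm (x × y), no floor or roof. The front and back walls (−y and +y sides) run the full x-width; the side walls fit between their inner faces. A door opening 761 mm wide and 2009 mm tall is cut through the front wall from the floor up, its −x edge 428 mm from the wall's −x end.


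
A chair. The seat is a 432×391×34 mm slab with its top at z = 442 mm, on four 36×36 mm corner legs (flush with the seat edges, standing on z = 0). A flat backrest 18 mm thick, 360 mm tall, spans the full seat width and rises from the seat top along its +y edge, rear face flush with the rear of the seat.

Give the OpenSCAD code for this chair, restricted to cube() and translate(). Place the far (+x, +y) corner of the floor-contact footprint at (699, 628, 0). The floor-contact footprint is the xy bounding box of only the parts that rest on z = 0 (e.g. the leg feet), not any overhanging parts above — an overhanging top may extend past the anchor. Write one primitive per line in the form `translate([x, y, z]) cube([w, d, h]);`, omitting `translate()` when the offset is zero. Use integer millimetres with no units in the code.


translate([267, 237, 408]) cube([432, 391, 34]);
translate([267, 237, 0]) cube([36, 36, 408]);
translate([663, 237, 0]) cube([36, 36, 408]);
translate([267, 592, 0]) cube([36, 36, 408]);
translate([663, 592, 0]) cube([36, 36, 408]);
translate([267, 610, 442]) cube([432, 18, 360]);


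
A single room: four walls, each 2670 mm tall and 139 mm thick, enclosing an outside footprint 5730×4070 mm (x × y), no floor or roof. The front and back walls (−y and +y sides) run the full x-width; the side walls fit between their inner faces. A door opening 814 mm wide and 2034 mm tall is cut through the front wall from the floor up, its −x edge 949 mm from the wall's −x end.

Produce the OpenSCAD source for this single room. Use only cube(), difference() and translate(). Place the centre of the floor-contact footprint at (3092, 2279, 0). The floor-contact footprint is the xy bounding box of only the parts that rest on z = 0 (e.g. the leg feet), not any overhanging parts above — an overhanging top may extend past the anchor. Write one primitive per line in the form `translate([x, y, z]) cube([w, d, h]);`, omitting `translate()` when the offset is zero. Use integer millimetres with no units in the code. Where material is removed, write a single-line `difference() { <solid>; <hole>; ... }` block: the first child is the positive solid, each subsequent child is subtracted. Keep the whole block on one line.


difference() { translate([227, 244, 0]) cube([5730, 139, 2670]); translate([1176, 244, 0]) cube([814, 139, 2034]); }
translate([227, 4175, 0]) cube([5730, 139, 2670]);
translate([227, 383, 0]) cube([139, 3792, 2670]);
translate([5818, 383, 0]) cube([139, 3792, 2670]);
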